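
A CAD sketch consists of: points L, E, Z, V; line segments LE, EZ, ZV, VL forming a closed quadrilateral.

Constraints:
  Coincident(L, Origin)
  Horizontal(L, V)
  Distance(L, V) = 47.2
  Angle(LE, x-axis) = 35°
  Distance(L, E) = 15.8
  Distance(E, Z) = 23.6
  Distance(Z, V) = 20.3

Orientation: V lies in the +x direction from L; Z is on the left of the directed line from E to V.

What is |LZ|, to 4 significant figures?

39.00

Checks: |EZ| = 23.60 ✓; |ZV| = 20.30 ✓.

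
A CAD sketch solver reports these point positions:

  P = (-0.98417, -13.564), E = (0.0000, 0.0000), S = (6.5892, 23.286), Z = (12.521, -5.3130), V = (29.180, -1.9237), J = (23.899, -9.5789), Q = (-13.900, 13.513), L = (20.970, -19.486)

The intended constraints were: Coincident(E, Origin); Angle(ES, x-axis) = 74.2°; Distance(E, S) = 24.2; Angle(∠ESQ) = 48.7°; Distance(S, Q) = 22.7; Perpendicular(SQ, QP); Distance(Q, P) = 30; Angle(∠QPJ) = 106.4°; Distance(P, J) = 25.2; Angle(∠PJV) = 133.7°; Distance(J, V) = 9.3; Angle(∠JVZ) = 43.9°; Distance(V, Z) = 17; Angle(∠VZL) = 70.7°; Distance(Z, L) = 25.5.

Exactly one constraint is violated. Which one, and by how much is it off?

Distance(Z, L) = 25.5 — off by 9.00.

E = (0.00, 0.00) ✓; ES at 74.20° ✓; |ES| = 24.20 ✓; ∠ESQ = 48.70° ✓; |SQ| = 22.70 ✓; ∠(SQ, QP) = 90.00° ✓; |QP| = 30.00 ✓; ∠QPJ = 106.4° ✓; |PJ| = 25.20 ✓; ∠PJV = 133.7° ✓; |JV| = 9.300 ✓; ∠JVZ = 43.90° ✓; |VZ| = 17.00 ✓; ∠VZL = 70.70° ✓; |ZL| = 16.50 ✗.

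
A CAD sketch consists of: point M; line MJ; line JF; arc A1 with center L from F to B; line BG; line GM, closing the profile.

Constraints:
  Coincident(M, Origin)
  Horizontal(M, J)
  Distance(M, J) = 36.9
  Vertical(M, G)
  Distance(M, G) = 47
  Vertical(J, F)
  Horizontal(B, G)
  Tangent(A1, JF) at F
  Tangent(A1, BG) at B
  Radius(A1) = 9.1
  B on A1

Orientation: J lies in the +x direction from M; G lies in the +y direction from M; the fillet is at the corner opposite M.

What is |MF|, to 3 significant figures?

52.9

M is at the origin; M and J share the same y with |MJ| = 36.9 and J on the +x side, so J = (36.9, 0.00). MG is vertical with |MG| = 47.0 and G on the +y side, so G = (0.00, 47.0). The virtual corner opposite M is at (36.9, 47.0). The tangent condition forces LF to be normal to JF and A1 meets BG tangentially, so LB is at right angles to BG, with radius 9.1, so the center L sits 9.1 in from both sides at L = (27.8, 37.9). That places the tangent points at F = (36.9, 37.9) on JF and B = (27.8, 47.0) on BG. Then |MF| = |F − M| = 52.9.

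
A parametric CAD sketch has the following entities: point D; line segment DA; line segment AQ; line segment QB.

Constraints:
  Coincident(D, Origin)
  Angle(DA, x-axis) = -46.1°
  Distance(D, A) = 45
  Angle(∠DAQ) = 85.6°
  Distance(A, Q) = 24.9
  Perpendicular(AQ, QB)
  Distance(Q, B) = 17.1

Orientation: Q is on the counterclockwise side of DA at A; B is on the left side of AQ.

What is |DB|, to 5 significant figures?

35.086

∠DAQ = 85.6°, so AQ runs at -46.1° + (180° − 85.6°) = 48.300° from the x-axis; with |AQ| = 24.9, Q = A + 24.9·(cos 48.300°, sin 48.300°) = (47.767, -13.834). AQ is perpendicular to QB; with |QB| = 17.1 on the left of AQ, B = Q + 17.1·(-0.74664, 0.66523) = (35.000, -2.4581). Then |DB| = |B − D| = 35.086.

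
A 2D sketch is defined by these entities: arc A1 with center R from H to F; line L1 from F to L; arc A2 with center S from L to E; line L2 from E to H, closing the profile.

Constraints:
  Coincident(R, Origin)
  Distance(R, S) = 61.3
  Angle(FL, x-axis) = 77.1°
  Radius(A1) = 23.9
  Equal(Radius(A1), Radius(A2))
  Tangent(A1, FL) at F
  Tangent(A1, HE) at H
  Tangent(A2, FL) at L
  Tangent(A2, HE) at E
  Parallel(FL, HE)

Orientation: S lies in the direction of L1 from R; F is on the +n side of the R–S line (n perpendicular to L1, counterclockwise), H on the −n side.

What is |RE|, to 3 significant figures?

65.8

The slot axis is L1's direction at 77.1°, so u = (cos 77.1°, sin 77.1°) = (0.223, 0.975) and n = (−sin 77.1°, cos 77.1°) = (-0.975, 0.223). R is at the origin and S lies 61.3 along u from R, so S = 61.3·u = (13.7, 59.8). Tangency of A1 to both parallel lines with radius 23.9 puts F and H at R ± 23.9·n: F = (-23.3, 5.34), H = (23.3, -5.34). Equal radii place L and E the same way about S: L = S + 23.9·n = (-9.61, 65.1), E = S − 23.9·n = (37.0, 54.4). Then |RE| = |E − R| = 65.8.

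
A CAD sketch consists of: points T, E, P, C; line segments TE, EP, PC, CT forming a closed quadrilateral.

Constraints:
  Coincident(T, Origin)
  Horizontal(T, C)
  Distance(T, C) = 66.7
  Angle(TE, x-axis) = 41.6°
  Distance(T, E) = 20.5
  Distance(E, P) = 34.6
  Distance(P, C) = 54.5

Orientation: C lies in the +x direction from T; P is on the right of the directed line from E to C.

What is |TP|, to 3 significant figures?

26.6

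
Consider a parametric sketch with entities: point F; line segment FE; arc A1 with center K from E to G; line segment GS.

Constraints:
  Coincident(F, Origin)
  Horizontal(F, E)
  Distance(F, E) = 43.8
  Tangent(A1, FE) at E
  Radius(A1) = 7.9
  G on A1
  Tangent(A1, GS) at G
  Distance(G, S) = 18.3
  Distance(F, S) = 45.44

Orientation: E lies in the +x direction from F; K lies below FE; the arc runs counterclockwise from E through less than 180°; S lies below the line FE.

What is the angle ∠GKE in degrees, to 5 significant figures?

92.953°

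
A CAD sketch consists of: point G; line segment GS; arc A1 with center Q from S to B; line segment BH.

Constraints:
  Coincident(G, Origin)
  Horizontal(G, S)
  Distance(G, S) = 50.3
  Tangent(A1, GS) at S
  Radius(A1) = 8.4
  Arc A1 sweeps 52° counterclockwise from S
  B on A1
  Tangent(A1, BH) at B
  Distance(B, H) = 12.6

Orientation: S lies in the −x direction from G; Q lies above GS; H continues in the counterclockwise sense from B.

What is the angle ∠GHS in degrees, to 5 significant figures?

117.42°

On A1, S sits at bearing -90° from Q; a 52° counterclockwise sweep puts B at bearing -38°, so B = Q + 8.4·(cos -38°, sin -38°) = (-43.681, 3.2284). Tangency of A1 to BH means the radius QB is perpendicular to BH, so BH runs along (−sin -38°, cos -38°); with |BH| = 12.6, H = (-35.923, 13.157). Then cos ∠GHS = HG·HS / (|HG||HS|), giving 117.42°.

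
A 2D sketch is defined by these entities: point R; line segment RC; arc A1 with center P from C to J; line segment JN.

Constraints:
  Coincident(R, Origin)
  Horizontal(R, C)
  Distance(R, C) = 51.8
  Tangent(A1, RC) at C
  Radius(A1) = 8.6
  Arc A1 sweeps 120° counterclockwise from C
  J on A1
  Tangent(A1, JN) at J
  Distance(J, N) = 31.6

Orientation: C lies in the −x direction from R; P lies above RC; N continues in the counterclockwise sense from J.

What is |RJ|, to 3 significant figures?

46.2

R is at the origin; R and C share the same y with |RC| = 51.8 and C on the −x side, so C = (-51.8, 0.00). Since A1 is tangent to RC there, PC ⟂ RC, so P = C + (0, 8.6) = (-51.8, 8.60). On A1, C sits at bearing -90° from P; a 120° counterclockwise sweep puts J at bearing 30°, so J = P + 8.6·(cos 30°, sin 30°) = (-44.4, 12.9). Then |RJ| = |J − R| = 46.2.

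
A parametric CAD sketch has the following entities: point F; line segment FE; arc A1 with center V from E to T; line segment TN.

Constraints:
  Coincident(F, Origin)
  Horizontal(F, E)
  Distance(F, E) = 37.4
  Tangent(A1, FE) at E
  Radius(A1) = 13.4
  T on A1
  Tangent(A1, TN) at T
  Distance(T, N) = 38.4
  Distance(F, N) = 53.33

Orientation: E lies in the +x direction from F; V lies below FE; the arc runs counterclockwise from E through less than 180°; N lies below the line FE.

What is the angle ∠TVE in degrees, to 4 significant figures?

82.62°

Checks: ∠(VE, EF) = 90.00° ✓; |VT| = 13.40 ✓; ∠(VT, TN) = 90.00° ✓; |TN| = 38.40 ✓; |FN| = 53.33 ✓.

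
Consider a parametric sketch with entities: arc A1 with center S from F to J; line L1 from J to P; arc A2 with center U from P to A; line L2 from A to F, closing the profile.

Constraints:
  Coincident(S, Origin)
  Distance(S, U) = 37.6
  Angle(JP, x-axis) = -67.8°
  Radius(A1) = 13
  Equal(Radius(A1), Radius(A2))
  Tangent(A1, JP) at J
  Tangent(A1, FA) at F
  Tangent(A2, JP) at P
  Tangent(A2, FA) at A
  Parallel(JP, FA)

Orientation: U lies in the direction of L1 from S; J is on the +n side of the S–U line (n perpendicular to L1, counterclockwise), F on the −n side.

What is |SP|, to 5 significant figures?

39.784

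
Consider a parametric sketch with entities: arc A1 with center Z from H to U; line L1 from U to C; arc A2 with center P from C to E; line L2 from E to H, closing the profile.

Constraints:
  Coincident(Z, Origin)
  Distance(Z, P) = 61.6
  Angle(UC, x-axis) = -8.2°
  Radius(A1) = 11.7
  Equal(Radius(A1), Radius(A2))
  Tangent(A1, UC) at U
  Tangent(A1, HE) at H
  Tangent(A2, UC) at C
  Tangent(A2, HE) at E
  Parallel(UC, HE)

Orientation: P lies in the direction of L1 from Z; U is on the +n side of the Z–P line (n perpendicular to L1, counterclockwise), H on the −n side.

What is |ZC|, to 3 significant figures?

62.7

The slot axis is L1's direction at -8.2°, so u = (cos -8.2°, sin -8.2°) = (0.990, -0.143) and n = (−sin -8.2°, cos -8.2°) = (0.143, 0.990). Z is at the origin and P lies 61.6 along u from Z, so P = 61.6·u = (61.0, -8.79). Tangency of A1 to both parallel lines with radius 11.7 puts U and H at Z ± 11.7·n: U = (1.67, 11.6), H = (-1.67, -11.6). Equal radii place C and E the same way about P: C = P + 11.7·n = (62.6, 2.79), E = P − 11.7·n = (59.3, -20.4). Then |ZC| = |C − Z| = 62.7.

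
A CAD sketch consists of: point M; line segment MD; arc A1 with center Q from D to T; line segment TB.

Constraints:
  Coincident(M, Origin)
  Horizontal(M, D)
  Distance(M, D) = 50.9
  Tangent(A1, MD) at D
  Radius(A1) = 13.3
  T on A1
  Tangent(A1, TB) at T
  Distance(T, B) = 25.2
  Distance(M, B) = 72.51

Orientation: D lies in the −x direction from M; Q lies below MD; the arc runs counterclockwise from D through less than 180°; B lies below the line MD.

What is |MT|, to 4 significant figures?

65.85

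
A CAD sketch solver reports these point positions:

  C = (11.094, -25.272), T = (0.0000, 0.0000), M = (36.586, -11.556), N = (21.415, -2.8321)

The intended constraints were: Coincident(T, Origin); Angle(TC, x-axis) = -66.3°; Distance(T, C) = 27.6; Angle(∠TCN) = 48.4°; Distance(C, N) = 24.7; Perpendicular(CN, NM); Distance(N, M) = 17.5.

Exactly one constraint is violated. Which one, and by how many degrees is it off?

Perpendicular(CN, NM) — off by 5.20°.

T = (0.00, 0.00) ✓; TC at -66.30° ✓; |TC| = 27.60 ✓; ∠TCN = 48.40° ✓; |CN| = 24.70 ✓; ∠(CN, NM) = 95.20° ✗; |NM| = 17.50 ✓.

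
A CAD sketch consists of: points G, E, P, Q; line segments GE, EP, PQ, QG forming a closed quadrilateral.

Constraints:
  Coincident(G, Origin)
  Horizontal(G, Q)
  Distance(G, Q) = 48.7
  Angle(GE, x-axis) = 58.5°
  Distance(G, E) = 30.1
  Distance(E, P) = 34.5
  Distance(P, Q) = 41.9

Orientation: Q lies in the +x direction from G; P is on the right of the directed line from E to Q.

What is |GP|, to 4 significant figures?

10.89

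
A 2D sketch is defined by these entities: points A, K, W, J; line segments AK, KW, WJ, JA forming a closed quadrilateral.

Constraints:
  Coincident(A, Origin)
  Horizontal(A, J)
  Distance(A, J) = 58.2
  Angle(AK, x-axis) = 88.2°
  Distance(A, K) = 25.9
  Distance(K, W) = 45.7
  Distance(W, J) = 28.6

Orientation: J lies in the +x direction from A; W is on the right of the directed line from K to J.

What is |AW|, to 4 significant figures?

32.05

Checks: |KW| = 45.70 ✓; |WJ| = 28.60 ✓.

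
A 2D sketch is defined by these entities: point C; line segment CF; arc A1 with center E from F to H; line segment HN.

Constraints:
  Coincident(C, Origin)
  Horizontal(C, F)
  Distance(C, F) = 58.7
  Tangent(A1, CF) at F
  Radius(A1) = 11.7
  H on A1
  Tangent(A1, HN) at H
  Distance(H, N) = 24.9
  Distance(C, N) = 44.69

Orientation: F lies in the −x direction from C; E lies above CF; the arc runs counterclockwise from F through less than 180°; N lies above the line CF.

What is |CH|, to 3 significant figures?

49.0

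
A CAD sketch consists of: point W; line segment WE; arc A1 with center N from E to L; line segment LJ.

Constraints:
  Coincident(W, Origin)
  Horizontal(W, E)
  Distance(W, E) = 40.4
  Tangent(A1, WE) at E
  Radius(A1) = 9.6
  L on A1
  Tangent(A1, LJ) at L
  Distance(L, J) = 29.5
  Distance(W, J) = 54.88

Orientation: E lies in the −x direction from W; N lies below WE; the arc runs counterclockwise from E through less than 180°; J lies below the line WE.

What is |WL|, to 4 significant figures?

50.99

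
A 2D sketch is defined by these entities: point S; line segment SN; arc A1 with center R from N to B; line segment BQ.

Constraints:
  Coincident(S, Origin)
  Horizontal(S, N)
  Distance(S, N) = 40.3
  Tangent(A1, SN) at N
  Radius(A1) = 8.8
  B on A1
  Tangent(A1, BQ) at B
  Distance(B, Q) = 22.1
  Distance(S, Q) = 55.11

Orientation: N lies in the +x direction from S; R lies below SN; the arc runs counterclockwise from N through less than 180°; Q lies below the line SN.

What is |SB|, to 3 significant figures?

35.6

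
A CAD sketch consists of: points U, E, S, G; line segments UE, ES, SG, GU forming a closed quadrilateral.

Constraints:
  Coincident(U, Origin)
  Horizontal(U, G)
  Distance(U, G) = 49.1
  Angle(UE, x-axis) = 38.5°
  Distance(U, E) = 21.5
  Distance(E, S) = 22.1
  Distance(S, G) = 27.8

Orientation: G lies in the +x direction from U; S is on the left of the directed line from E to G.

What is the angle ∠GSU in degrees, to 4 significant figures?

84.00°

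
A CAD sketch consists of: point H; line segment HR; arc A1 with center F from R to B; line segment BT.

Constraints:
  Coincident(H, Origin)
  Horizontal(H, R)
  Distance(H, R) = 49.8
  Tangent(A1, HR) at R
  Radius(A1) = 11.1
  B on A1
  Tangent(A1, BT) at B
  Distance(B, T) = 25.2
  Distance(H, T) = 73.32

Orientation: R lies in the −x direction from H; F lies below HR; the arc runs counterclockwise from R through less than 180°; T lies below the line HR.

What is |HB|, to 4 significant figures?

61.45

H is at the origin; HR is horizontal with |HR| = 49.8 and R on the −x side, so R = (-49.80, 0.000). Tangency of A1 to HR means the radius FR is perpendicular to HR, so F = R + (0, -11.1) = (-49.80, -11.10). Since FB ⟂ BT (tangency), |FT| = √(11.1² + 25.2²) = 27.54 regardless of where B sits on A1. So T lies on both circle(H, 73.32) and circle(F, 27.54); the below-HR intersection is T = (-64.89, -34.13). B is the foot of the tangent from T: B = (-60.75, -9.276).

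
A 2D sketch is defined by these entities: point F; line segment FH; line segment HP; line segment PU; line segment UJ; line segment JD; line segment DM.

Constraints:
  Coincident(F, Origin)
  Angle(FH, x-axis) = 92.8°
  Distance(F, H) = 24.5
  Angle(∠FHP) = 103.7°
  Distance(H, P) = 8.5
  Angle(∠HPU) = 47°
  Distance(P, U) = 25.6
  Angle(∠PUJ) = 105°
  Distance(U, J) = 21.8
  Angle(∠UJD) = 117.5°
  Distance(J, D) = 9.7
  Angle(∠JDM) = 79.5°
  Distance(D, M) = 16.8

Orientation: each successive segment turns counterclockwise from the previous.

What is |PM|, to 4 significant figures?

20.23

∠UJD = 117.5° gives JD at 79.60° from the x-axis; with |JD| = 9.7, D = (26.65, 20.34). ∠JDM = 79.5° gives DM at -179.9° from the x-axis; with |DM| = 16.8, M = (9.848, 20.31). Then |PM| = |M − P| = 20.23.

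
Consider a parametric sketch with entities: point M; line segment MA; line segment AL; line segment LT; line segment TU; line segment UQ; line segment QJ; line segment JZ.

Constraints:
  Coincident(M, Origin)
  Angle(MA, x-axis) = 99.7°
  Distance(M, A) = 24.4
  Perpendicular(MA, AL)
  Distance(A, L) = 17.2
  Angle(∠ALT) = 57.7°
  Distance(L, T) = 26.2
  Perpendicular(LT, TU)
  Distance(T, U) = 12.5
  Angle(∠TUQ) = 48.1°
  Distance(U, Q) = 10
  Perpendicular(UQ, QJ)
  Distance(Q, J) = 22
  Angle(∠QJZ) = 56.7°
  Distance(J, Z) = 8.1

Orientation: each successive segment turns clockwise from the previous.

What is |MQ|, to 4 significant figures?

11.87

LT is perpendicular to TU, so TU runs at 157.4°; with |TU| = 12.5, U = (-8.766, 7.565). ∠TUQ = 48.1° gives UQ at 25.50° from the x-axis; with |UQ| = 10.0, Q = (0.2601, 11.87). Then |MQ| = |Q − M| = 11.87.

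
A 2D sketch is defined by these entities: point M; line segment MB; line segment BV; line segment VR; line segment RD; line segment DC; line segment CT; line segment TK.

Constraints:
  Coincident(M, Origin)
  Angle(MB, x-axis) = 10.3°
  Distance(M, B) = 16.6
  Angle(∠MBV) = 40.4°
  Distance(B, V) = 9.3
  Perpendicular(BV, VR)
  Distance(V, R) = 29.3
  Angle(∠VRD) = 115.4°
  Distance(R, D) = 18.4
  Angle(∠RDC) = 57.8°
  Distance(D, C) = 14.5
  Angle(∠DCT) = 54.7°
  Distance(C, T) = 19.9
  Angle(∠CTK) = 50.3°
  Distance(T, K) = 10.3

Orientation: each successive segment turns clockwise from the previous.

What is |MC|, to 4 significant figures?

21.86

∠VRD = 115.4° gives RD at 76.10° from the x-axis; with |RD| = 18.4, D = (-7.811, 32.19). ∠RDC = 57.8° gives DC at -46.10° from the x-axis; with |DC| = 14.5, C = (2.243, 21.74). Then |MC| = |C − M| = 21.86.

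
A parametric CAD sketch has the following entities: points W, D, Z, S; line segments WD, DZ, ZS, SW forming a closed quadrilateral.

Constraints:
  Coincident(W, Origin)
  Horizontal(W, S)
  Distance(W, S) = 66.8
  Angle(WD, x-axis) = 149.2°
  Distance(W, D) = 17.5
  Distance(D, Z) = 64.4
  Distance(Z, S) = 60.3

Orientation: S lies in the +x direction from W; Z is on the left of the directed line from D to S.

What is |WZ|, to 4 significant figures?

61.03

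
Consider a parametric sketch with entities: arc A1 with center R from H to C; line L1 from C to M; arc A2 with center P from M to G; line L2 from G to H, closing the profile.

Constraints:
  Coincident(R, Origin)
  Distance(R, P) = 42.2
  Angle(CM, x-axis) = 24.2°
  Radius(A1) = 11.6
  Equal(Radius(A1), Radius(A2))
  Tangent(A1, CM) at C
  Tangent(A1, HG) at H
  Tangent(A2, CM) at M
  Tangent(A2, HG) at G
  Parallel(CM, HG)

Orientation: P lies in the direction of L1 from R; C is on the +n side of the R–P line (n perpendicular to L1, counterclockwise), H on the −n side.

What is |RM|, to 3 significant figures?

43.8

Tangency of A1 to both parallel lines with radius 11.6 puts C and H at R ± 11.6·n: C = (-4.76, 10.6), H = (4.76, -10.6). Equal radii place M and G the same way about P: M = P + 11.6·n = (33.7, 27.9), G = P − 11.6·n = (43.2, 6.72). Then |RM| = |M − R| = 43.8.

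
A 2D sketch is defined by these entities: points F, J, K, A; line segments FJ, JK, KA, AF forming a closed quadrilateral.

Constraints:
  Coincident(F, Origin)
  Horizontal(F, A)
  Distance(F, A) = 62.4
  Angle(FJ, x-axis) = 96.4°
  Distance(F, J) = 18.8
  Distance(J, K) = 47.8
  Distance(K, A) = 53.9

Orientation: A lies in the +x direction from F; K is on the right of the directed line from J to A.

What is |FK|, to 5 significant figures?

30.001

F is at the origin; F and A share the same y with |FA| = 62.4 and A in +x, so A = (62.4, 0). FJ runs at 96.4° with |FJ| = 18.8, so J = (-2.0956, 18.683). K is determined by |JK| = 47.8 and |KA| = 53.9 together: it lies at the intersection of circle(J, 47.8) and circle(A, 53.9). With |JA| = 67.147, the foot of the radical line on JA is 28.954 from J and the perpendicular offset is √(47.8² − 28.954²) = 38.033. Taking the right-of-JA solution: K = (15.133, -25.904).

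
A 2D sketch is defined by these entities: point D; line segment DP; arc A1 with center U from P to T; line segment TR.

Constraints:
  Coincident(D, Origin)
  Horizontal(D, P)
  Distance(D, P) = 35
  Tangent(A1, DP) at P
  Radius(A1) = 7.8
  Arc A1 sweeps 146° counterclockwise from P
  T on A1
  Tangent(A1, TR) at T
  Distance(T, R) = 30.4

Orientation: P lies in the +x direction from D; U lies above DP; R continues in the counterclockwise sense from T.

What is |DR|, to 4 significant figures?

34.32

On A1, P sits at bearing -90° from U; a 146° counterclockwise sweep puts T at bearing 56°, so T = U + 7.8·(cos 56°, sin 56°) = (39.36, 14.27). Tangency of A1 to TR means the radius UT is perpendicular to TR, so TR runs along (−sin 56°, cos 56°); with |TR| = 30.4, R = (14.16, 31.27). Then |DR| = |R − D| = 34.32.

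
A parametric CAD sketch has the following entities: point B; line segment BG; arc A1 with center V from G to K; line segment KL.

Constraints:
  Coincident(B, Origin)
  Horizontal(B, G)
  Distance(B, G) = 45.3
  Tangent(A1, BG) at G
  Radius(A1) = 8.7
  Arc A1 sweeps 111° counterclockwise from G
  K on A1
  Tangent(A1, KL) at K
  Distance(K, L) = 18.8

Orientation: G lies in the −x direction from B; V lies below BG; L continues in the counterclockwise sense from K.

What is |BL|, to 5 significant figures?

55.154

B is at the origin; B and G share the same y with |BG| = 45.3 and G on the −x side, so G = (-45.300, 0.0000). Tangency of A1 to BG means the radius VG is perpendicular to BG, so V = G + (0, -8.7) = (-45.300, -8.7000). On A1, G sits at bearing 90° from V; a 111° counterclockwise sweep puts K at bearing 201°, so K = V + 8.7·(cos 201°, sin 201°) = (-53.422, -11.818). Since A1 is tangent to KL there, VK ⟂ KL, so KL runs along (−sin 201°, cos 201°); with |KL| = 18.8, L = (-46.685, -29.369). Then |BL| = |L − B| = 55.154.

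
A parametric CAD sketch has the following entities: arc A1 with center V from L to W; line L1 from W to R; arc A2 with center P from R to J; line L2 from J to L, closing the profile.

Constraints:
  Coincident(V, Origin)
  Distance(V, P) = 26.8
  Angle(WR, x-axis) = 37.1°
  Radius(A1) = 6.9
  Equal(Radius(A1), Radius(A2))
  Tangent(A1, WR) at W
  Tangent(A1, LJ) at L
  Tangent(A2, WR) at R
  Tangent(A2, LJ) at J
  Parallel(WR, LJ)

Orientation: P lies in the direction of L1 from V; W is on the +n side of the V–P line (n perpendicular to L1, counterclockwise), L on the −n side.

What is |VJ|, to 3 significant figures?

27.7

The slot axis is L1's direction at 37.1°, so u = (cos 37.1°, sin 37.1°) = (0.798, 0.603) and n = (−sin 37.1°, cos 37.1°) = (-0.603, 0.798). V is at the origin and P lies 26.8 along u from V, so P = 26.8·u = (21.4, 16.2). Tangency of A1 to both parallel lines with radius 6.9 puts W and L at V ± 6.9·n: W = (-4.16, 5.50), L = (4.16, -5.50). Equal radii place R and J the same way about P: R = P + 6.9·n = (17.2, 21.7), J = P − 6.9·n = (25.5, 10.7). Then |VJ| = |J − V| = 27.7.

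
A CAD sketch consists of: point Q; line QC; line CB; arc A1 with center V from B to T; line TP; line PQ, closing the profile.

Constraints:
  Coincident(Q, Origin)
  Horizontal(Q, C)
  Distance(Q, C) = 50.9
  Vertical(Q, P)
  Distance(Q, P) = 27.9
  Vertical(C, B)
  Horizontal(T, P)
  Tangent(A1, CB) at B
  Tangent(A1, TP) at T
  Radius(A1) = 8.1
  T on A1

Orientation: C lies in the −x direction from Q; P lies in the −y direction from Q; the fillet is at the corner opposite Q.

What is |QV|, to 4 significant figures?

47.16

Q is at the origin; QC is horizontal with |QC| = 50.9 and C on the −x side, so C = (-50.90, 0.000). Q and P share the same x with |QP| = 27.9 and P on the −y side, so P = (0.000, -27.90). The virtual corner opposite Q is at (-50.90, -27.90). Tangency of A1 to CB means the radius VB is perpendicular to CB and since A1 is tangent to TP there, VT ⟂ TP, with radius 8.1, so the center V sits 8.1 in from both sides at V = (-42.80, -19.80). Then |QV| = |V − Q| = 47.16.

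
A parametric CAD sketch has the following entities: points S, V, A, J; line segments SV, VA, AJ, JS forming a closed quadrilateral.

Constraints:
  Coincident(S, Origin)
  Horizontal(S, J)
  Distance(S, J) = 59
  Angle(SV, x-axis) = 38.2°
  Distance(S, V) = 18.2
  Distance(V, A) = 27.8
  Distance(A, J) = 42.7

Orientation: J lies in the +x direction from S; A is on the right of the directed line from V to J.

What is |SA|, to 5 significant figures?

25.218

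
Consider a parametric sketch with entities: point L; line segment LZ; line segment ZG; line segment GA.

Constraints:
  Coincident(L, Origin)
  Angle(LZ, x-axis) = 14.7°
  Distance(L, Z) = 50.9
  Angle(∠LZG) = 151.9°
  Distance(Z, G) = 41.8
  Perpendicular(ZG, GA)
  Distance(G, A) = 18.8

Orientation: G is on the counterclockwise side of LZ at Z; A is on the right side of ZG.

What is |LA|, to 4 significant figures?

96.68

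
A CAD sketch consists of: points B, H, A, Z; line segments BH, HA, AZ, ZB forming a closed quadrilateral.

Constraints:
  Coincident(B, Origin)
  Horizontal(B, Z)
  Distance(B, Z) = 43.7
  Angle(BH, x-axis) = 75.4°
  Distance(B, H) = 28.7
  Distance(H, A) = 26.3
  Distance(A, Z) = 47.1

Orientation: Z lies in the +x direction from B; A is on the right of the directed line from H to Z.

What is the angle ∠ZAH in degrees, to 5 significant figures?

70.941°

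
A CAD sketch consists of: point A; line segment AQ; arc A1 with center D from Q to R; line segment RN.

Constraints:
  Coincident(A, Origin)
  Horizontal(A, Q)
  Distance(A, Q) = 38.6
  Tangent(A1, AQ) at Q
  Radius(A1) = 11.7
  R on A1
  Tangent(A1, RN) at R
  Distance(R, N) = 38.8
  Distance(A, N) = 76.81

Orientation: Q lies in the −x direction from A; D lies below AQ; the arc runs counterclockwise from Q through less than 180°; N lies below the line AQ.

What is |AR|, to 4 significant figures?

50.19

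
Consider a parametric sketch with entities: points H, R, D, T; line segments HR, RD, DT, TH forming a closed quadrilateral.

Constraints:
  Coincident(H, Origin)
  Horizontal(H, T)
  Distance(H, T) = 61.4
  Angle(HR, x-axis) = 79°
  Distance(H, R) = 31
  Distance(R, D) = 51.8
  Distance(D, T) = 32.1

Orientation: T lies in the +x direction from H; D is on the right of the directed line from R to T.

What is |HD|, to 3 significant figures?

35.4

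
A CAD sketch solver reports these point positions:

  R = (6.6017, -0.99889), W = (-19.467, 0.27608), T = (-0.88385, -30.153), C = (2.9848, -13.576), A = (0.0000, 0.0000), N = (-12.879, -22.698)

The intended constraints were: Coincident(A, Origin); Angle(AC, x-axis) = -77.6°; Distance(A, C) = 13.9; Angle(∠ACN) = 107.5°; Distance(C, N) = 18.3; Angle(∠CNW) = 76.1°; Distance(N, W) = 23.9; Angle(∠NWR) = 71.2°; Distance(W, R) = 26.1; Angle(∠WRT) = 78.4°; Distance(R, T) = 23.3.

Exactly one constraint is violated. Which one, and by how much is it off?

Distance(R, T) = 23.3 — off by 6.80.

A = (0.00, 0.00) ✓; AC at -77.60° ✓; |AC| = 13.90 ✓; ∠ACN = 107.5° ✓; |CN| = 18.30 ✓; ∠CNW = 76.10° ✓; |NW| = 23.90 ✓; ∠NWR = 71.20° ✓; |WR| = 26.10 ✓; ∠WRT = 78.40° ✓; |RT| = 30.10 ✗.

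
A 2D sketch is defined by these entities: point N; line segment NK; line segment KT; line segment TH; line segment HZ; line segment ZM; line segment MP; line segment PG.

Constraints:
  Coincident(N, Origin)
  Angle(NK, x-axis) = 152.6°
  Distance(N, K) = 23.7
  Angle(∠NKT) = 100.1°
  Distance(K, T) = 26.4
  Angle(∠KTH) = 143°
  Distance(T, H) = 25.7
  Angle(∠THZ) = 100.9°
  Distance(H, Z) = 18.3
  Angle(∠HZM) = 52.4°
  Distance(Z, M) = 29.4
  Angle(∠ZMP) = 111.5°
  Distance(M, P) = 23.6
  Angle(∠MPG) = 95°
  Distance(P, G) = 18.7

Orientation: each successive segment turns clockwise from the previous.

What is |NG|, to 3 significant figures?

65.3

N is at the origin; NK runs at 152.6° with length 23.7, so K = (-21.0, 10.9). ∠NKT = 100.1° gives KT at 72.7° from the x-axis; with |KT| = 26.4, T = (-13.2, 36.1). ∠KTH = 143.0° gives TH at 35.7° from the x-axis; with |TH| = 25.7, H = (7.68, 51.1). ∠THZ = 100.9° gives HZ at -43.4° from the x-axis; with |HZ| = 18.3, Z = (21.0, 38.5). ∠HZM = 52.4° gives ZM at -171° from the x-axis; with |ZM| = 29.4, M = (-8.06, 33.9). ∠ZMP = 111.5° gives MP at 120° from the x-axis; with |MP| = 23.6, P = (-20.0, 54.3). ∠MPG = 95.0° gives PG at 35.5° from the x-axis; with |PG| = 18.7, G = (-4.82, 65.1). Then |NG| = |G − N| = 65.3.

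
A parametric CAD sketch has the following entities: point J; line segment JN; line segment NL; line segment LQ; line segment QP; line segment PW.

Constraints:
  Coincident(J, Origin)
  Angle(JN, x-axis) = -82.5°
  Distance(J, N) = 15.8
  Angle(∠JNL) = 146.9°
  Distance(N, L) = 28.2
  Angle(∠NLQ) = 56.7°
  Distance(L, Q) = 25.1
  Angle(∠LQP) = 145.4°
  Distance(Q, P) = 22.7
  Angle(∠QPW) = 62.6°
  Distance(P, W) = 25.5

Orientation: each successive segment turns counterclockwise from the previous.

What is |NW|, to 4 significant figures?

5.930

∠LQP = 145.4° gives QP at 108.5° from the x-axis; with |QP| = 22.7, P = (20.17, 8.566). ∠QPW = 62.6° gives PW at -134.1° from the x-axis; with |PW| = 25.5, W = (2.426, -9.746). Then |NW| = |W − N| = 5.930.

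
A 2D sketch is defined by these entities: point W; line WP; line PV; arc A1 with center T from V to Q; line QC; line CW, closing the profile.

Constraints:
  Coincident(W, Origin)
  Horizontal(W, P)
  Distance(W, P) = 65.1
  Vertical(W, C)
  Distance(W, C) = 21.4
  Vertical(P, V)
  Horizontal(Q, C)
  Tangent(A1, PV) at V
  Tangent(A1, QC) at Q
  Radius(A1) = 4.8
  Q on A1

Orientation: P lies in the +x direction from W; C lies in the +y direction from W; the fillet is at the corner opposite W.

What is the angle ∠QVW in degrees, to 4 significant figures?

59.31°

W is at the origin; W and P share the same y with |WP| = 65.1 and P on the +x side, so P = (65.10, 0.000). W and C share the same x with |WC| = 21.4 and C on the +y side, so C = (0.000, 21.40). The virtual corner opposite W is at (65.10, 21.40). Tangency of A1 to PV means the radius TV is perpendicular to PV and A1 meets QC tangentially, so TQ is at right angles to QC, with radius 4.8, so the center T sits 4.8 in from both sides at T = (60.30, 16.60). That places the tangent points at V = (65.10, 16.60) on PV and Q = (60.30, 21.40) on QC. Then cos ∠QVW = VQ·VW / (|VQ||VW|), giving 59.31°.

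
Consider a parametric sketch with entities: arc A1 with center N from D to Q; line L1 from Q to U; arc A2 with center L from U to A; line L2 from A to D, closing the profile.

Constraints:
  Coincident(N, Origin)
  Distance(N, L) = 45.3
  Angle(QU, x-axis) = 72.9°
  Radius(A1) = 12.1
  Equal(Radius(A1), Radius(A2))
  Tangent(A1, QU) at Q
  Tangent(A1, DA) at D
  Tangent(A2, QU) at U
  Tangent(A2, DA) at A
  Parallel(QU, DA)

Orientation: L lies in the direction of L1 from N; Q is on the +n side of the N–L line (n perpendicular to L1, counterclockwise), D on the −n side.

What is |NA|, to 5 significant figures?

46.888

The slot axis is L1's direction at 72.9°, so u = (cos 72.9°, sin 72.9°) = (0.29404, 0.95579) and n = (−sin 72.9°, cos 72.9°) = (-0.95579, 0.29404). N is at the origin and L lies 45.3 along u from N, so L = 45.3·u = (13.320, 43.297). Tangency of A1 to both parallel lines with radius 12.1 puts Q and D at N ± 12.1·n: Q = (-11.565, 3.5579), D = (11.565, -3.5579). Equal radii place U and A the same way about L: U = L + 12.1·n = (1.7549, 46.855), A = L − 12.1·n = (24.885, 39.740). Then |NA| = |A − N| = 46.888.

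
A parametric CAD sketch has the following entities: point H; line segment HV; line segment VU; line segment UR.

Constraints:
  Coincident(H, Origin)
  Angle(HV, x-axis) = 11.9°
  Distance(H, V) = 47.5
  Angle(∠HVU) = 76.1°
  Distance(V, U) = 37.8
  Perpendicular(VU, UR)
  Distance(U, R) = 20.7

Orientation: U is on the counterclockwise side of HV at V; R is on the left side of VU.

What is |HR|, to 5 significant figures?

36.633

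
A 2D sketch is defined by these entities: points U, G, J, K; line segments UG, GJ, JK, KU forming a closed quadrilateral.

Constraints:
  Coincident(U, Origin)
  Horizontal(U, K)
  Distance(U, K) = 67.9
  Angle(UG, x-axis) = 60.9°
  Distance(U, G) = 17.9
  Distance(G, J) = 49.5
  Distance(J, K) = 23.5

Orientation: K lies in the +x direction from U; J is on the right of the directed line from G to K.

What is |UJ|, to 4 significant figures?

50.54

Checks: |GJ| = 49.50 ✓; |JK| = 23.50 ✓.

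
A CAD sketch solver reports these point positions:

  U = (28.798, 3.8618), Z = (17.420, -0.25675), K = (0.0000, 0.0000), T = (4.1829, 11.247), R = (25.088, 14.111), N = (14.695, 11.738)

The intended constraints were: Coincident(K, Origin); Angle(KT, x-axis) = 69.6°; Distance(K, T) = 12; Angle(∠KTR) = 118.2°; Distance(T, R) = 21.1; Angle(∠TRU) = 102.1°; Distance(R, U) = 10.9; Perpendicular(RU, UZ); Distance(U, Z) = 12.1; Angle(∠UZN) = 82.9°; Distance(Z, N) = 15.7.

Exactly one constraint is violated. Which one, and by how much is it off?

Distance(Z, N) = 15.7 — off by 3.40.

K = (0.00, 0.00) ✓; KT at 69.60° ✓; |KT| = 12.00 ✓; ∠KTR = 118.2° ✓; |TR| = 21.10 ✓; ∠TRU = 102.1° ✓; |RU| = 10.90 ✓; ∠(RU, UZ) = 90.00° ✓; |UZ| = 12.10 ✓; ∠UZN = 82.90° ✓; |ZN| = 12.30 ✗.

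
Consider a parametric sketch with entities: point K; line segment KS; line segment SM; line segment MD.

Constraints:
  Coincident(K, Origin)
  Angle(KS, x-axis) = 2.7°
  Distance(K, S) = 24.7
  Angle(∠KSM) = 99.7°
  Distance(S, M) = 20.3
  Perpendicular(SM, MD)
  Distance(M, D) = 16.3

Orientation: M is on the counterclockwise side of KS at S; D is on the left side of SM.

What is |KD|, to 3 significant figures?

25.8

K is at the origin; KS runs at 2.7° with length 24.7, so S = 24.7·(cos 2.7°, sin 2.7°) = (24.7, 1.16). ∠KSM = 99.7°, so SM runs at 2.7° + (180° − 99.7°) = 83.0° from the x-axis; with |SM| = 20.3, M = S + 20.3·(cos 83.0°, sin 83.0°) = (27.1, 21.3). The perpendicularity gives MD at right angles to SM; with |MD| = 16.3 on the left of SM, D = M + 16.3·(-0.993, 0.122) = (11.0, 23.3). Then |KD| = |D − K| = 25.8.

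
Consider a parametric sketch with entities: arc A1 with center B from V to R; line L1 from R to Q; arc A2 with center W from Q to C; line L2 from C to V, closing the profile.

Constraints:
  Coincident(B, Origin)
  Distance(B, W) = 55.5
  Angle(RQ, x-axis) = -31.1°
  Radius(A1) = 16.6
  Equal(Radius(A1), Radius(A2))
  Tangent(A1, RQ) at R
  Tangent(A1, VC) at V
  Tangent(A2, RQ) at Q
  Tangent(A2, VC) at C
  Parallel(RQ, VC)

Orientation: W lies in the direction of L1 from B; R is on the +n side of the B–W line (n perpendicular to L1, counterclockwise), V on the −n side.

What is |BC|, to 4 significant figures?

57.93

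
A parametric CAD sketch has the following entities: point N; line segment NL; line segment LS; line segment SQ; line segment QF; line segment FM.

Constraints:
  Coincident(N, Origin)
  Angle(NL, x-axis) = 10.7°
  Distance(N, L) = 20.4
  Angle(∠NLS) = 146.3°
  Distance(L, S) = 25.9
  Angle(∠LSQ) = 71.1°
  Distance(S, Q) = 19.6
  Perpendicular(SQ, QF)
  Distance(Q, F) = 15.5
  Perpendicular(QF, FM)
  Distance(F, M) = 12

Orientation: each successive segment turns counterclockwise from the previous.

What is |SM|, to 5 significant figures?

17.263

N is at the origin; NL runs at 10.7° with length 20.4, so L = (20.045, 3.7876). ∠NLS = 146.3° gives LS at 44.400° from the x-axis; with |LS| = 25.9, S = (38.550, 21.909). ∠LSQ = 71.1° gives SQ at 153.30° from the x-axis; with |SQ| = 19.6, Q = (21.040, 30.716). The perpendicularity gives QF at right angles to SQ, so QF runs at -116.70°; with |QF| = 15.5, F = (14.076, 16.868). QF is perpendicular to FM, so FM runs at -26.700°; with |FM| = 12.0, M = (24.796, 11.476). Then |SM| = |M − S| = 17.263.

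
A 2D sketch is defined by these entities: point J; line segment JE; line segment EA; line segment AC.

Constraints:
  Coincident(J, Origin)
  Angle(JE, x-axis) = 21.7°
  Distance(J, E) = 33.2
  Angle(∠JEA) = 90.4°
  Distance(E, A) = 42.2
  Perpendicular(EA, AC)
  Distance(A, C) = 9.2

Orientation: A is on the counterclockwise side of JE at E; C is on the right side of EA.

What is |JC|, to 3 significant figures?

60.0

J is at the origin; JE runs at 21.7° with length 33.2, so E = 33.2·(cos 21.7°, sin 21.7°) = (30.8, 12.3). ∠JEA = 90.4°, so EA runs at 21.7° + (180° − 90.4°) = 111° from the x-axis; with |EA| = 42.2, A = E + 42.2·(cos 111°, sin 111°) = (15.5, 51.6). EA is perpendicular to AC; with |AC| = 9.2 on the right of EA, C = A + 9.2·(0.932, 0.363) = (24.1, 54.9). Then |JC| = |C − J| = 60.0.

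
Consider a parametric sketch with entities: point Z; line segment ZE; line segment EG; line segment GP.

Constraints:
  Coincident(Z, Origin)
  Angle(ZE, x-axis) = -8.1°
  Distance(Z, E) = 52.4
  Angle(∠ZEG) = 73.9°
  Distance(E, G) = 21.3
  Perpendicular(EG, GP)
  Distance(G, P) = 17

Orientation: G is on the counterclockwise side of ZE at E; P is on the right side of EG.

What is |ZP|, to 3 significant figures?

67.7

Z is at the origin; ZE runs at -8.1° with length 52.4, so E = 52.4·(cos -8.1°, sin -8.1°) = (51.9, -7.38). ∠ZEG = 73.9°, so EG runs at -8.1° + (180° − 73.9°) = 98.0° from the x-axis; with |EG| = 21.3, G = E + 21.3·(cos 98.0°, sin 98.0°) = (48.9, 13.7). EG ⟂ GP; with |GP| = 17.0 on the right of EG, P = G + 17.0·(0.990, 0.139) = (65.7, 16.1). Then |ZP| = |P − Z| = 67.7.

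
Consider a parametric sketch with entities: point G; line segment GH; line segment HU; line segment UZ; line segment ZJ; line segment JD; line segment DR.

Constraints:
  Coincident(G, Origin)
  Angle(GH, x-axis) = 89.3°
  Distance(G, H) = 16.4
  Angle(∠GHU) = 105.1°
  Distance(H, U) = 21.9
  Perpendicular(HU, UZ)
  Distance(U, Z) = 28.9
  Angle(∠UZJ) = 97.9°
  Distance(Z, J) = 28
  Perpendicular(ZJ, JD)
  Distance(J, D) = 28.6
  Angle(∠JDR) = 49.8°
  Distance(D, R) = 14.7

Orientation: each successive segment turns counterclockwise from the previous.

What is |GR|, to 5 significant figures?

7.7926

G is at the origin; GH runs at 89.3° with length 16.4, so H = (0.20036, 16.399). ∠GHU = 105.1° gives HU at 164.20° from the x-axis; with |HU| = 21.9, U = (-20.872, 22.362). The perpendicularity gives UZ at right angles to HU, so UZ runs at -105.80°; with |UZ| = 28.9, Z = (-28.741, -5.4464). ∠UZJ = 97.9° gives ZJ at -23.700° from the x-axis; with |ZJ| = 28.0, J = (-3.1026, -16.701). ZJ ⟂ JD, so JD runs at 66.300°; with |JD| = 28.6, D = (8.3931, 9.4870). ∠JDR = 49.8° gives DR at -163.50° from the x-axis; with |DR| = 14.7, R = (-5.7015, 5.3120). Then |GR| = |R − G| = 7.7926.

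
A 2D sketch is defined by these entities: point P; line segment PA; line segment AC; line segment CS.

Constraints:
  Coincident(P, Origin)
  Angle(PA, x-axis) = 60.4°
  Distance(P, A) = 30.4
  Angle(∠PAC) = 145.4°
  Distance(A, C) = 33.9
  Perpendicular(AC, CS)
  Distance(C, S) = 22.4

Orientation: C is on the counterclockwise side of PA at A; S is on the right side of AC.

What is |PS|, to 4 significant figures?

71.03

P is at the origin; PA runs at 60.4° with length 30.4, so A = 30.4·(cos 60.4°, sin 60.4°) = (15.02, 26.43). ∠PAC = 145.4°, so AC runs at 60.4° + (180° − 145.4°) = 95.00° from the x-axis; with |AC| = 33.9, C = A + 33.9·(cos 95.00°, sin 95.00°) = (12.06, 60.20). AC is perpendicular to CS; with |CS| = 22.4 on the right of AC, S = C + 22.4·(0.9962, 0.08716) = (34.38, 62.16). Then |PS| = |S − P| = 71.03.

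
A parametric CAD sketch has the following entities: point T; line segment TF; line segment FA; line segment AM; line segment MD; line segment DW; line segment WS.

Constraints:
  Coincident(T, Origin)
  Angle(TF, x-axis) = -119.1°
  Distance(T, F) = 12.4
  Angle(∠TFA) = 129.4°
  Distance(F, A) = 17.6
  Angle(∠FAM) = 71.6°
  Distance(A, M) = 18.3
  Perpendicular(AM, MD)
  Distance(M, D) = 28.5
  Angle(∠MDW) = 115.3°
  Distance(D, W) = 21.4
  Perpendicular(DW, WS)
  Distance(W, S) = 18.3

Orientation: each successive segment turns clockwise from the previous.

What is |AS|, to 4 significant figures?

22.89

∠MDW = 115.3° gives DW at -72.80° from the x-axis; with |DW| = 21.4, W = (13.78, -20.32). The perpendicularity gives WS at right angles to DW, so WS runs at -162.8°; with |WS| = 18.3, S = (-3.706, -25.73). Then |AS| = |S − A| = 22.89.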